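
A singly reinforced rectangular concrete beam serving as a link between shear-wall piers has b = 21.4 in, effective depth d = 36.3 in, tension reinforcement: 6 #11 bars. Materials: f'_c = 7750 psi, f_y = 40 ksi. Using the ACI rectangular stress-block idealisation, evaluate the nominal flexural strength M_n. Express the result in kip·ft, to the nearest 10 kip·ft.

A_s = 6 × 1.56 = 9.36 in².
T = A_s f_y = 9.36 × 40 = 374.4 kips.
a = T/(0.85 f'_c b) = 374.4/(0.85 × 7.75 × 21.4) = 2.656 in.
M_n = T(d − a/2) = 374.4 × (36.3 − 1.328) = 13093.5 kip·in = 13093.5/12 = 1091.13 kip·ft.

M_n ≈ 1090 kip·ft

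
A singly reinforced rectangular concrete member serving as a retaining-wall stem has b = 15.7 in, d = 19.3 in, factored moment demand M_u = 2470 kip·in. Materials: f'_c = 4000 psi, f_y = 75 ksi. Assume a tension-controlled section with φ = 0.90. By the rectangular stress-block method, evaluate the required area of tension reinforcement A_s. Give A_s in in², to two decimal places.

A_s ≈ 2.05 in²

M_n = M_u/φ = 2470/0.90 = 2744.44 kip·in.
From M_n = 0.85 f'_c a b (d − a/2):
a = d − √(d² − 2M_n/(0.85 f'_c b)) = 19.3 − √(19.3² − 2 × 2744.44/(0.85 × 4 × 15.7)) = 2.879 in.
A_s = 0.85 f'_c a b / f_y = 0.85 × 4 × 2.879 × 15.7 / 75 = 2.049 in².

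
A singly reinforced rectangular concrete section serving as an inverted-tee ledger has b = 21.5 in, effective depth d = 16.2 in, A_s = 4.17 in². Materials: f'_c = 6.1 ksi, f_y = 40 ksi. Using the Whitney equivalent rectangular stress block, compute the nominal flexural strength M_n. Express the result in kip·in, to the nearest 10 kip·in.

M_n ≈ 2580 kip·in

T = A_s f_y = 4.17 × 40 = 166.8 kips.
a = T/(0.85 f'_c b) = 166.8/(0.85 × 6.1 × 21.5) = 1.496 in.
M_n = T(d − a/2) = 166.8 × (16.2 − 0.748) = 2577.4 kip·in.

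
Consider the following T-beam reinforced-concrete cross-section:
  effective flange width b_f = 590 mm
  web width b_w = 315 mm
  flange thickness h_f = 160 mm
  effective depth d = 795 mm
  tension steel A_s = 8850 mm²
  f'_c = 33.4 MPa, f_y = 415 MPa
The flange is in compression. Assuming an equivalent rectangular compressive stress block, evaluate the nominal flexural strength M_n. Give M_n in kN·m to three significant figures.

Tension: T = A_s f_y = 8850 × 415 = 3672750 N.
Try a within the flange: a = T/(0.85 f'_c b_f) = 3672750/(0.85 × 33.4 × 590) = 219.27 mm.
a = 219.27 > h_f = 160 mm: the block extends into the web. Split into flange-overhang and web parts.
C_f = 0.85 f'_c (b_f − b_w) h_f = 0.85 × 33.4 × (590 − 315) × 160 = 1249160 N.
Remaining web compression depth: a_w = (T − C_f)/(0.85 f'_c b_w) = (3672750 − 1249160)/(0.85 × 33.4 × 315) = 271.01 mm.
M_n = C_f(d − h_f/2) + (T − C_f)(d − a_w/2) = 1249160 × (795 − 80) + 2423590 × (795 − 135.505) = 893.15 + 1598.35 = 2491.50 × 10⁶ N·mm.
M_n = 2491.50 kN·m.

M_n ≈ 2490 kN·m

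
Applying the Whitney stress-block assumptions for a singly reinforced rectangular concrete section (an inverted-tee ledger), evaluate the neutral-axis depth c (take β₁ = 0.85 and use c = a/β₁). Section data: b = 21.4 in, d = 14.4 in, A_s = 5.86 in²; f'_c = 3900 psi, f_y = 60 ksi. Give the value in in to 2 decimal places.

c ≈ 5.83 in

T = A_s f_y = 5.86 × 60 = 351.6 kips.
a = T/(0.85 f'_c b) = 351.6/(0.85 × 3.9 × 21.4) = 4.9562 in.
With β₁ = 0.85, c = a/β₁ = 4.9562/0.85 = 5.83 in.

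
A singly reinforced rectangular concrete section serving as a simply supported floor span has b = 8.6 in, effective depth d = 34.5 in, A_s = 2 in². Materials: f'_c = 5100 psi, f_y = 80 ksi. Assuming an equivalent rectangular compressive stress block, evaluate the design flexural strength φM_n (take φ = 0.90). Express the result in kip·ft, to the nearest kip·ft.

φM_n ≈ 388 kip·ft

T = A_s f_y = 2 × 80 = 160 kips.
a = T/(0.85 f'_c b) = 160/(0.85 × 5.1 × 8.6) = 4.292 in.
M_n = T(d − a/2) = 160 × (34.5 − 2.146) = 5176.6 kip·in = 5176.6/12 = 431.38 kip·ft.
φM_n = 0.90 × 431.38 = 388.24 kip·ft.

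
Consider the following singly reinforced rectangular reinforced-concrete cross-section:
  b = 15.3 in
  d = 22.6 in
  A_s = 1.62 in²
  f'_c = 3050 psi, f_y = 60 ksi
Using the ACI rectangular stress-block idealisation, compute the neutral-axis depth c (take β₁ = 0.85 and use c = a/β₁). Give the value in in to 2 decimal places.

T = A_s f_y = 1.62 × 60 = 97.2 kips.
a = T/(0.85 f'_c b) = 97.2/(0.85 × 3.05 × 15.3) = 2.4505 in.
With β₁ = 0.85, c = a/β₁ = 2.4505/0.85 = 2.88 in.

c ≈ 2.88 in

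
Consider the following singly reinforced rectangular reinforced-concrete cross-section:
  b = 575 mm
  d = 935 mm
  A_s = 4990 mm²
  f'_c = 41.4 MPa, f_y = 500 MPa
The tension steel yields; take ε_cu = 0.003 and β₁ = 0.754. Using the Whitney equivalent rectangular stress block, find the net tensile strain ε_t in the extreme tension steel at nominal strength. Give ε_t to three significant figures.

ε_t ≈ 0.0142

a = A_s f_y/(0.85 f'_c b) = 123.31 mm.
β₁ = 0.754, so c = a/β₁ = 123.31/0.754 = 163.54 mm.
From the linear strain diagram with ε_cu = 0.003: ε_t = 0.003 (d − c)/c = 0.003 × (935 − 163.54)/163.54 = 0.0142.
Since ε_t ≥ 0.005, the section is tension-controlled.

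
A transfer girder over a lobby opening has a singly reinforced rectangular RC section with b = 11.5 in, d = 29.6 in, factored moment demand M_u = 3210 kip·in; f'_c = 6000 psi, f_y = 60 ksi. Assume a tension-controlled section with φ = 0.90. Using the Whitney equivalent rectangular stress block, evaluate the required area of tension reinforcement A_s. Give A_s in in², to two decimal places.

M_n = M_u/φ = 3210/0.90 = 3566.67 kip·in.
From M_n = 0.85 f'_c a b (d − a/2):
a = d − √(d² − 2M_n/(0.85 f'_c b)) = 29.6 − √(29.6² − 2 × 3566.67/(0.85 × 6 × 11.5)) = 2.131 in.
A_s = 0.85 f'_c a b / f_y = 0.85 × 6 × 2.131 × 11.5 / 60 = 2.083 in².

A_s ≈ 2.08 in²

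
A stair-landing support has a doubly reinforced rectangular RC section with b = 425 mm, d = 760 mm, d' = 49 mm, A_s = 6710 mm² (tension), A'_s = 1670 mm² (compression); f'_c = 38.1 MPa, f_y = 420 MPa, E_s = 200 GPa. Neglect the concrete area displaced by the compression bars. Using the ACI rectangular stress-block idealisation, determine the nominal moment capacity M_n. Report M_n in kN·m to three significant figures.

Assume both tension and compression steel yield.
Net tension couple steel: A_s − A'_s = 5040 mm².
a = (A_s − A'_s) f_y / (0.85 f'_c b) = 2116800/(0.85 × 38.1 × 425) = 153.80 mm.
c = a/β₁ = 153.80/0.778 = 197.69 mm; ε'_s = 0.003(c − d')/c = 0.0023 ≥ f_y/E_s = 0.0021, so compression steel does yield.
M_n = (A_s − A'_s) f_y (d − a/2) + A'_s f_y (d − d') = [2116800 × (760 − 76.9) + 701400 × (760 − 49)] × 10⁻⁶ = 1445.99 + 498.70 = 1944.69 kN·m.

M_n ≈ 1940 kN·m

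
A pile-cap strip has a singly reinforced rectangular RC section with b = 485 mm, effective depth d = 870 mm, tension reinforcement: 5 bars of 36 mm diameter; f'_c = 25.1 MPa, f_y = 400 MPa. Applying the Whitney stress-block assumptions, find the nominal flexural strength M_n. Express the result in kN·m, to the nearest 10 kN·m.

M_n ≈ 1570 kN·m

A_s = 5 × 1018 = 5090 mm².
T = A_s f_y = 5090 × 400 = 2036000 N = 2036 kN.
From C = T: a = T/(0.85 f'_c b) = 2036000/(0.85 × 25.1 × 485) = 196.76 mm.
M_n = T(d − a/2) = 2036 kN × (870 − 98.38) mm = 1571.02 kN·m.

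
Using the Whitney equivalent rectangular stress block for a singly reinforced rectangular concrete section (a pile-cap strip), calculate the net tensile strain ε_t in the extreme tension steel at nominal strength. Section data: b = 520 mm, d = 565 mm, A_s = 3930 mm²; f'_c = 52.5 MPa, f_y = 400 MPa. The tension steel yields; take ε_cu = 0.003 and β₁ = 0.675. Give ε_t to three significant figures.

ε_t ≈ 0.0139

a = A_s f_y/(0.85 f'_c b) = 67.74 mm.
β₁ = 0.675, so c = a/β₁ = 67.74/0.675 = 100.36 mm.
From the linear strain diagram with ε_cu = 0.003: ε_t = 0.003 (d − c)/c = 0.003 × (565 − 100.36)/100.36 = 0.0139.
Since ε_t ≥ 0.005, the section is tension-controlled.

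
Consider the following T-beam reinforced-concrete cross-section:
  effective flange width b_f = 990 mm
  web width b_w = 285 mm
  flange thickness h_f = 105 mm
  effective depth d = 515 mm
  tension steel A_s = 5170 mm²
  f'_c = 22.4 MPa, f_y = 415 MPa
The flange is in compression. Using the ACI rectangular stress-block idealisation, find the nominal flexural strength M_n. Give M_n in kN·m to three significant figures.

Tension: T = A_s f_y = 5170 × 415 = 2145550 N.
Try a within the flange: a = T/(0.85 f'_c b_f) = 2145550/(0.85 × 22.4 × 990) = 113.82 mm.
a = 113.82 > h_f = 105 mm: the block extends into the web. Split into flange-overhang and web parts.
C_f = 0.85 f'_c (b_f − b_w) h_f = 0.85 × 22.4 × (990 − 285) × 105 = 1409436 N.
Remaining web compression depth: a_w = (T − C_f)/(0.85 f'_c b_w) = (2145550 − 1409436)/(0.85 × 22.4 × 285) = 135.65 mm.
M_n = C_f(d − h_f/2) + (T − C_f)(d − a_w/2) = 1409436 × (515 − 52.5) + 736114 × (515 − 67.825) = 651.86 + 329.17 = 981.03 × 10⁶ N·mm.
M_n = 981.03 kN·m.

M_n ≈ 981 kN·m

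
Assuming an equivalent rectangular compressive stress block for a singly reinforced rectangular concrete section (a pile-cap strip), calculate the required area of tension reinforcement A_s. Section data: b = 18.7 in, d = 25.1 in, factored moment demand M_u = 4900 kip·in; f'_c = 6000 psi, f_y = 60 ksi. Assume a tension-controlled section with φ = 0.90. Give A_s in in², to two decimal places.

A_s ≈ 3.80 in²

M_n = M_u/φ = 4900/0.90 = 5444.44 kip·in.
From M_n = 0.85 f'_c a b (d − a/2):
a = d − √(d² − 2M_n/(0.85 f'_c b)) = 25.1 − √(25.1² − 2 × 5444.44/(0.85 × 6 × 18.7)) = 2.388 in.
A_s = 0.85 f'_c a b / f_y = 0.85 × 6 × 2.388 × 18.7 / 60 = 3.796 in².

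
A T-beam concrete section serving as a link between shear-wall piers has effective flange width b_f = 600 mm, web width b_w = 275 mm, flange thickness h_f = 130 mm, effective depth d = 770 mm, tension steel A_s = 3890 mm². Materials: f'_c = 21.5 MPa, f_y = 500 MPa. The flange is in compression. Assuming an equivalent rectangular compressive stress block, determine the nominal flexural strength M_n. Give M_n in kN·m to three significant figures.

Tension: T = A_s f_y = 3890 × 500 = 1945000 N.
Try a within the flange: a = T/(0.85 f'_c b_f) = 1945000/(0.85 × 21.5 × 600) = 177.38 mm.
a = 177.38 > h_f = 130 mm: the block extends into the web. Split into flange-overhang and web parts.
C_f = 0.85 f'_c (b_f − b_w) h_f = 0.85 × 21.5 × (600 − 275) × 130 = 772119 N.
Remaining web compression depth: a_w = (T − C_f)/(0.85 f'_c b_w) = (1945000 − 772119)/(0.85 × 21.5 × 275) = 233.38 mm.
M_n = C_f(d − h_f/2) + (T − C_f)(d − a_w/2) = 772119 × (770 − 65) + 1172881 × (770 − 116.69) = 544.34 + 766.25 = 1310.59 × 10⁶ N·mm.
M_n = 1310.59 kN·m.

M_n ≈ 1310 kN·m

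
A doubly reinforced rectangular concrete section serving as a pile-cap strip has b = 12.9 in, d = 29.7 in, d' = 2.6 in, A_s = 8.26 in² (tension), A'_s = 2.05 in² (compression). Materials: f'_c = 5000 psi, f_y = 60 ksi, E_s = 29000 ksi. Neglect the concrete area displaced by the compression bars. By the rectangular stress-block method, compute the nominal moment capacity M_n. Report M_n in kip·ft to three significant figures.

Assume both steels yield.
a = (A_s − A'_s) f_y/(0.85 f'_c b) = (8.26 − 2.05) × 60/(0.85 × 5 × 12.9) = 6.796 in.
c = a/β₁ = 6.796/0.8 = 8.495 in; ε'_s = 0.003(c − d')/c = 0.0021 ≥ ε_y = 0.0021, so the compression steel yields.
M_n = (A_s − A'_s) f_y (d − a/2) + A'_s f_y (d − d') = 372.6 × (29.7 − 3.398) + 123 × (29.7 − 2.6) = 9800.1 + 3333.3 = 13133.4 kip·in = 13133.4/12 = 1094.45 kip·ft.

M_n ≈ 1090 kip·ft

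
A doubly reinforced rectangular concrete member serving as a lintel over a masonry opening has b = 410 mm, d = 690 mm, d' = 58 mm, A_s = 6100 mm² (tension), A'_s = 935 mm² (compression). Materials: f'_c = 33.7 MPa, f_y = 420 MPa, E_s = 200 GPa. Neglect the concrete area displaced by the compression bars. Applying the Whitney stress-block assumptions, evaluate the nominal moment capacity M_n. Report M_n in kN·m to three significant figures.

Assume both tension and compression steel yield.
Net tension couple steel: A_s − A'_s = 5165 mm².
a = (A_s − A'_s) f_y / (0.85 f'_c b) = 2169300/(0.85 × 33.7 × 410) = 184.71 mm.
c = a/β₁ = 184.71/0.809 = 228.32 mm; ε'_s = 0.003(c − d')/c = 0.0022 ≥ f_y/E_s = 0.0021, so compression steel does yield.
M_n = (A_s − A'_s) f_y (d − a/2) + A'_s f_y (d − d') = [2169300 × (690 − 92.355) + 392700 × (690 − 58)] × 10⁻⁶ = 1296.47 + 248.19 = 1544.66 kN·m.

M_n ≈ 1540 kN·m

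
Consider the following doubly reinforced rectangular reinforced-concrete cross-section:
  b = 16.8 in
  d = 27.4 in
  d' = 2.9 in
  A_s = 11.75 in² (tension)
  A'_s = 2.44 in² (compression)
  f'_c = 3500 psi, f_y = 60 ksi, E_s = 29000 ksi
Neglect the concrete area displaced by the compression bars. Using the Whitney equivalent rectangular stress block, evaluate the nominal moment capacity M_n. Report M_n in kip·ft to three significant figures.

M_n ≈ 1310 kip·ft

Assume both steels yield.
a = (A_s − A'_s) f_y/(0.85 f'_c b) = (11.75 − 2.44) × 60/(0.85 × 3.5 × 16.8) = 11.176 in.
c = a/β₁ = 11.176/0.85 = 13.148 in; ε'_s = 0.003(c − d')/c = 0.0023 ≥ ε_y = 0.0021, so the compression steel yields.
M_n = (A_s − A'_s) f_y (d − a/2) + A'_s f_y (d − d') = 558.6 × (27.4 − 5.588) + 146.4 × (27.4 − 2.9) = 12184.2 + 3586.8 = 15771.0 kip·in = 15771.0/12 = 1314.25 kip·ft.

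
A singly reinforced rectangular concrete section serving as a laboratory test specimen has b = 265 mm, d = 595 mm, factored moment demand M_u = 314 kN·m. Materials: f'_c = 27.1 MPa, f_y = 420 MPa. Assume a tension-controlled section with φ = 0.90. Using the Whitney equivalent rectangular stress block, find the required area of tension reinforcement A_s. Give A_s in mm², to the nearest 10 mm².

A_s ≈ 1530 mm²

M_n = M_u/φ = 314/0.90 = 348.889 kN·m.
With M_n = 0.85 f'_c a b (d − a/2), solve the quadratic for a:
a = d − √(d² − 2M_n/(0.85 f'_c b)) = 595 − √(595² − 2 × 348.889×10⁶/(0.85 × 27.1 × 265)) = 105.39 mm.
A_s = 0.85 f'_c a b / f_y = 0.85 × 27.1 × 105.39 × 265 / 420 = 1531.7 mm².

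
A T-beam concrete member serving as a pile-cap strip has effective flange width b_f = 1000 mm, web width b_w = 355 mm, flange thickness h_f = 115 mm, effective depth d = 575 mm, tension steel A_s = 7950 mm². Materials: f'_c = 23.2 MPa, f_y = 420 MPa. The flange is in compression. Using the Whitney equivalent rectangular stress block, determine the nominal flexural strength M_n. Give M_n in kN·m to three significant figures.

Tension: T = A_s f_y = 7950 × 420 = 3339000 N.
Try a within the flange: a = T/(0.85 f'_c b_f) = 3339000/(0.85 × 23.2 × 1000) = 169.32 mm.
a = 169.32 > h_f = 115 mm: the block extends into the web. Split into flange-overhang and web parts.
C_f = 0.85 f'_c (b_f − b_w) h_f = 0.85 × 23.2 × (1000 − 355) × 115 = 1462731 N.
Remaining web compression depth: a_w = (T − C_f)/(0.85 f'_c b_w) = (3339000 − 1462731)/(0.85 × 23.2 × 355) = 268.02 mm.
M_n = C_f(d − h_f/2) + (T − C_f)(d − a_w/2) = 1462731 × (575 − 57.5) + 1876269 × (575 − 134.01) = 756.96 + 827.42 = 1584.38 × 10⁶ N·mm.
M_n = 1584.38 kN·m.

M_n ≈ 1580 kN·m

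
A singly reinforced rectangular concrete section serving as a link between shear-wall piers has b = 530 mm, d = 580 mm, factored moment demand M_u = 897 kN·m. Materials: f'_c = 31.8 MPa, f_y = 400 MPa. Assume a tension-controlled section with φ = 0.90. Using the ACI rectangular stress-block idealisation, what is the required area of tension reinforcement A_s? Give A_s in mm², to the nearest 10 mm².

M_n = M_u/φ = 897/0.90 = 996.667 kN·m.
With M_n = 0.85 f'_c a b (d − a/2), solve the quadratic for a:
a = d − √(d² − 2M_n/(0.85 f'_c b)) = 580 − √(580² − 2 × 996.667×10⁶/(0.85 × 31.8 × 530)) = 135.86 mm.
A_s = 0.85 f'_c a b / f_y = 0.85 × 31.8 × 135.86 × 530 / 400 = 4865.8 mm².

A_s ≈ 4870 mm²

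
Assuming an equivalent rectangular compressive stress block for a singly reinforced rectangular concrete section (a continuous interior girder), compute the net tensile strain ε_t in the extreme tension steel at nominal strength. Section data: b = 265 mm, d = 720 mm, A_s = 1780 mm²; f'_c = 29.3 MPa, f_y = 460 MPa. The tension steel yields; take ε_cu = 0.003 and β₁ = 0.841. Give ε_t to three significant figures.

ε_t ≈ 0.0116

a = A_s f_y/(0.85 f'_c b) = 124.06 mm.
β₁ = 0.841, so c = a/β₁ = 124.06/0.841 = 147.51 mm.
From the linear strain diagram with ε_cu = 0.003: ε_t = 0.003 (d − c)/c = 0.003 × (720 − 147.51)/147.51 = 0.0116.
Since ε_t ≥ 0.005, the section is tension-controlled.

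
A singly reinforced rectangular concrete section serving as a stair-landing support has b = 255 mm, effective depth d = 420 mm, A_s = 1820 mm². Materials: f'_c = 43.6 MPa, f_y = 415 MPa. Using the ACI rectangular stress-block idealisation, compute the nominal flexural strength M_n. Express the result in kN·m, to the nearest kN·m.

T = A_s f_y = 1820 × 415 = 755300 N = 755.3 kN.
From C = T: a = T/(0.85 f'_c b) = 755300/(0.85 × 43.6 × 255) = 79.92 mm.
M_n = T(d − a/2) = 755.3 kN × (420 − 39.96) mm = 287.04 kN·m.

M_n ≈ 287 kN·m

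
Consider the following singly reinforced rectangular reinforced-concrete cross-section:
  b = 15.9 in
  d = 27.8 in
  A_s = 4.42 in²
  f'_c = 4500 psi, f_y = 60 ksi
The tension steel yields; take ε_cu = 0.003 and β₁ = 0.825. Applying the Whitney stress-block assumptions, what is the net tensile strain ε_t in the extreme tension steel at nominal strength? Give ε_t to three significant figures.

ε_t ≈ 0.0128

a = A_s f_y/(0.85 f'_c b) = 4.361 in.
β₁ = 0.825, so c = a/β₁ = 4.361/0.825 = 5.286 in.
From the linear strain diagram with ε_cu = 0.003: ε_t = 0.003 (d − c)/c = 0.003 × (27.8 − 5.286)/5.286 = 0.0128.
Since ε_t ≥ 0.005, the section is tension-controlled.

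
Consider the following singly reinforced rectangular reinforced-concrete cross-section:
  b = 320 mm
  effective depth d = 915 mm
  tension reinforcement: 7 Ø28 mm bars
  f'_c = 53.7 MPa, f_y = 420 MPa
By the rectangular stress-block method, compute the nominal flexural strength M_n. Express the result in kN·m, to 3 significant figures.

M_n ≈ 1540 kN·m

A_s = 7 × 616 = 4312 mm².
T = A_s f_y = 4312 × 420 = 1811040 N = 1811.04 kN.
From C = T: a = T/(0.85 f'_c b) = 1811040/(0.85 × 53.7 × 320) = 123.99 mm.
M_n = T(d − a/2) = 1811.04 kN × (915 − 61.995) mm = 1544.83 kN·m.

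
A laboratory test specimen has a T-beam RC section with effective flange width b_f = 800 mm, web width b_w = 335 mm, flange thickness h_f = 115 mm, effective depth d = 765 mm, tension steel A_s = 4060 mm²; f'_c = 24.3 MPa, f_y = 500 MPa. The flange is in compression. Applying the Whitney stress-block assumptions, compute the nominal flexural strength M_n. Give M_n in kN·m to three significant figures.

M_n ≈ 1430 kN·m

Tension: T = A_s f_y = 4060 × 500 = 2030000 N.
Try a within the flange: a = T/(0.85 f'_c b_f) = 2030000/(0.85 × 24.3 × 800) = 122.85 mm.
a = 122.85 > h_f = 115 mm: the block extends into the web. Split into flange-overhang and web parts.
C_f = 0.85 f'_c (b_f − b_w) h_f = 0.85 × 24.3 × (800 − 335) × 115 = 1104526 N.
Remaining web compression depth: a_w = (T − C_f)/(0.85 f'_c b_w) = (2030000 − 1104526)/(0.85 × 24.3 × 335) = 133.75 mm.
M_n = C_f(d − h_f/2) + (T − C_f)(d − a_w/2) = 1104526 × (765 − 57.5) + 925474 × (765 − 66.875) = 781.45 + 646.10 = 1427.55 × 10⁶ N·mm.
M_n = 1427.55 kN·m.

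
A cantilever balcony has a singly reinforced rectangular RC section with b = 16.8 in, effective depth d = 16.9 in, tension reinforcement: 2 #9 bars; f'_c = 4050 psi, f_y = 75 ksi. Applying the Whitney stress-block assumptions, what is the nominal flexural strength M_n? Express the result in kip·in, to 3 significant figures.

M_n ≈ 2340 kip·in

A_s = 2 × 1 = 2 in².
T = A_s f_y = 2 × 75 = 150 kips.
a = T/(0.85 f'_c b) = 150/(0.85 × 4.05 × 16.8) = 2.594 in.
M_n = T(d − a/2) = 150 × (16.9 − 1.297) = 2340.5 kip·in.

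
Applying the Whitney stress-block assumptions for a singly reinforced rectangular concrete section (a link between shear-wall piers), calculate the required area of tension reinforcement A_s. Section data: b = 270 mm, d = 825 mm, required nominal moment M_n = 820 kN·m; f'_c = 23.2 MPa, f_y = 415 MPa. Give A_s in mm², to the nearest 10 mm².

With M_n = 0.85 f'_c a b (d − a/2), solve the quadratic for a:
a = d − √(d² − 2M_n/(0.85 f'_c b)) = 825 − √(825² − 2 × 820×10⁶/(0.85 × 23.2 × 270)) = 214.58 mm.
A_s = 0.85 f'_c a b / f_y = 0.85 × 23.2 × 214.58 × 270 / 415 = 2753.0 mm².

A_s ≈ 2750 mm²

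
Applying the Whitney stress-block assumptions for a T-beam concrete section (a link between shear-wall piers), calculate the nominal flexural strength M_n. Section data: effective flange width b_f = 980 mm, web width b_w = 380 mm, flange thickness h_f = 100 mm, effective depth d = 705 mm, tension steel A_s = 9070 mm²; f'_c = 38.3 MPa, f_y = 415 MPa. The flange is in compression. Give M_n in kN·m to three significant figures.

Tension: T = A_s f_y = 9070 × 415 = 3764050 N.
Try a within the flange: a = T/(0.85 f'_c b_f) = 3764050/(0.85 × 38.3 × 980) = 117.98 mm.
a = 117.98 > h_f = 100 mm: the block extends into the web. Split into flange-overhang and web parts.
C_f = 0.85 f'_c (b_f − b_w) h_f = 0.85 × 38.3 × (980 − 380) × 100 = 1953300 N.
Remaining web compression depth: a_w = (T − C_f)/(0.85 f'_c b_w) = (3764050 − 1953300)/(0.85 × 38.3 × 380) = 146.37 mm.
M_n = C_f(d − h_f/2) + (T − C_f)(d − a_w/2) = 1953300 × (705 − 50) + 1810750 × (705 − 73.185) = 1279.41 + 1144.06 = 2423.47 × 10⁶ N·mm.
M_n = 2423.47 kN·m.

M_n ≈ 2420 kN·m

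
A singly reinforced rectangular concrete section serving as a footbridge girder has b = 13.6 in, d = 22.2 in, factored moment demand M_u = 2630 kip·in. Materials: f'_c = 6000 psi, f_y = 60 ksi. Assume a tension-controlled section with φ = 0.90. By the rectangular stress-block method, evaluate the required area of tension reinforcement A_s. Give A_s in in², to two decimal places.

M_n = M_u/φ = 2630/0.90 = 2922.22 kip·in.
From M_n = 0.85 f'_c a b (d − a/2):
a = d − √(d² − 2M_n/(0.85 f'_c b)) = 22.2 − √(22.2² − 2 × 2922.22/(0.85 × 6 × 13.6)) = 1.987 in.
A_s = 0.85 f'_c a b / f_y = 0.85 × 6 × 1.987 × 13.6 / 60 = 2.297 in².

A_s ≈ 2.30 in²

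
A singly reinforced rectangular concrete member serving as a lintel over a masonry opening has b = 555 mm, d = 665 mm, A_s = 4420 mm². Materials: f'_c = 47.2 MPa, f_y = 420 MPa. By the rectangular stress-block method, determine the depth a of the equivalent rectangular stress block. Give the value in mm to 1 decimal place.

T = A_s f_y = 4420 × 420 = 1856400 N = 1856.4 kN.
Setting C = 0.85 f'_c a b equal to T: a = 1856400/(0.85 × 47.2 × 555) = 83.4 mm.

a ≈ 83.4 mm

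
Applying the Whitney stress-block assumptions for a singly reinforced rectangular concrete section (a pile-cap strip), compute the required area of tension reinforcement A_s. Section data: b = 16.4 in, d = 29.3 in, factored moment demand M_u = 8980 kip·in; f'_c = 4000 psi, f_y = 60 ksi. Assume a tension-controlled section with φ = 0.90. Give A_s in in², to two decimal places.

A_s ≈ 6.44 in²

M_n = M_u/φ = 8980/0.90 = 9977.78 kip·in.
From M_n = 0.85 f'_c a b (d − a/2):
a = d − √(d² − 2M_n/(0.85 f'_c b)) = 29.3 − √(29.3² − 2 × 9977.78/(0.85 × 4 × 16.4)) = 6.926 in.
A_s = 0.85 f'_c a b / f_y = 0.85 × 4 × 6.926 × 16.4 / 60 = 6.437 in².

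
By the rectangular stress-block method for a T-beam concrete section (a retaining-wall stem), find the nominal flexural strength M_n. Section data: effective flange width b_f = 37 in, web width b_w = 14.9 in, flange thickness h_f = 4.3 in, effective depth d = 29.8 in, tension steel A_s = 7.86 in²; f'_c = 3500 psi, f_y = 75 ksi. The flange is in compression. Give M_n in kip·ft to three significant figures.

Tension: T = A_s f_y = 7.86 × 75 = 589.5 kips.
Try a within the flange: a = T/(0.85 f'_c b_f) = 589.5/(0.85 × 3.5 × 37) = 5.355 in.
a = 5.355 > h_f = 4.3 in: the block extends into the web. Split into flange-overhang and web parts.
C_f = 0.85 f'_c (b_f − b_w) h_f = 0.85 × 3.5 × (37 − 14.9) × 4.3 = 282.7 kips.
Remaining web compression depth: a_w = (T − C_f)/(0.85 f'_c b_w) = (589.5 − 282.7)/(0.85 × 3.5 × 14.9) = 6.921 in.
M_n = C_f(d − h_f/2) + (T − C_f)(d − a_w/2) = 282.7 × (29.8 − 2.15) + 306.8 × (29.8 − 3.4605) = 7816.7 + 8081.0 = 15897.7 kip·in.
M_n = 15897.7/12 = 1324.81 kip·ft.

M_n ≈ 1320 kip·ft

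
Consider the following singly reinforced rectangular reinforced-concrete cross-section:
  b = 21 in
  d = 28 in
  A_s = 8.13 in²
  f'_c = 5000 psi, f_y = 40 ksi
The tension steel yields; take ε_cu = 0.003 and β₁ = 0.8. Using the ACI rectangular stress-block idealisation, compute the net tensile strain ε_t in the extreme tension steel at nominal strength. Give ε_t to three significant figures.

a = A_s f_y/(0.85 f'_c b) = 3.644 in.
β₁ = 0.8, so c = a/β₁ = 3.644/0.8 = 4.555 in.
From the linear strain diagram with ε_cu = 0.003: ε_t = 0.003 (d − c)/c = 0.003 × (28 − 4.555)/4.555 = 0.0154.
Since ε_t ≥ 0.005, the section is tension-controlled.

ε_t ≈ 0.0154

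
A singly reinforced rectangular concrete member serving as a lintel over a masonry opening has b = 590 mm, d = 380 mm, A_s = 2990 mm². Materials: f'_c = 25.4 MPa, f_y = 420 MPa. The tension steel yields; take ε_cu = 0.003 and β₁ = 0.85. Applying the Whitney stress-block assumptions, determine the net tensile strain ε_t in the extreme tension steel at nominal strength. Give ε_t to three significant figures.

a = A_s f_y/(0.85 f'_c b) = 98.59 mm.
β₁ = 0.85, so c = a/β₁ = 98.59/0.85 = 115.99 mm.
From the linear strain diagram with ε_cu = 0.003: ε_t = 0.003 (d − c)/c = 0.003 × (380 − 115.99)/115.99 = 0.00683.
Since ε_t ≥ 0.005, the section is tension-controlled.

ε_t ≈ 0.00683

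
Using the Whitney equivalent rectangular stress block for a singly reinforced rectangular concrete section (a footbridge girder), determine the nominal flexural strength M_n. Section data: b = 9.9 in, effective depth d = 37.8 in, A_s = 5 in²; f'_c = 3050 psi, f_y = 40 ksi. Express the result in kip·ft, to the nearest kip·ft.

T = A_s f_y = 5 × 40 = 200 kips.
a = T/(0.85 f'_c b) = 200/(0.85 × 3.05 × 9.9) = 7.792 in.
M_n = T(d − a/2) = 200 × (37.8 − 3.896) = 6780.8 kip·in = 6780.8/12 = 565.07 kip·ft.

M_n ≈ 565 kip·ft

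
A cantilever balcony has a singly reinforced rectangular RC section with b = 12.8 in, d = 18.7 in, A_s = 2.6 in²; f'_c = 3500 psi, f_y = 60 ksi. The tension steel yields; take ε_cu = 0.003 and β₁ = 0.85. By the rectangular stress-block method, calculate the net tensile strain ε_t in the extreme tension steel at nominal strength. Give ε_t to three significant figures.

a = A_s f_y/(0.85 f'_c b) = 4.097 in.
β₁ = 0.85, so c = a/β₁ = 4.097/0.85 = 4.820 in.
From the linear strain diagram with ε_cu = 0.003: ε_t = 0.003 (d − c)/c = 0.003 × (18.7 − 4.820)/4.820 = 0.00864.
Since ε_t ≥ 0.005, the section is tension-controlled.

ε_t ≈ 0.00864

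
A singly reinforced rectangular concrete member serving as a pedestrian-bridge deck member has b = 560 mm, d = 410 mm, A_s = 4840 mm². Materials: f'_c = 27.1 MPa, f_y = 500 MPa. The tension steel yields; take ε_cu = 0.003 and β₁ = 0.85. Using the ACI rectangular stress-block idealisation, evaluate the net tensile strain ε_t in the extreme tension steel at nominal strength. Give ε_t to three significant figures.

a = A_s f_y/(0.85 f'_c b) = 187.60 mm.
β₁ = 0.85, so c = a/β₁ = 187.60/0.85 = 220.71 mm.
From the linear strain diagram with ε_cu = 0.003: ε_t = 0.003 (d − c)/c = 0.003 × (410 − 220.71)/220.71 = 0.00257.
ε_t < 0.004 — the section is over-reinforced for flexure under ACI limits.

ε_t ≈ 0.00257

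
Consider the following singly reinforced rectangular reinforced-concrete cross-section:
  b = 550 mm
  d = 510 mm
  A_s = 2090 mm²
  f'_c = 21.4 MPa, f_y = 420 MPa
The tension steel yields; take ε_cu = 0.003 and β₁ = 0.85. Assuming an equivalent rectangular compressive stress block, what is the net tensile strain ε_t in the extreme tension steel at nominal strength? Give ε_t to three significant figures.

a = A_s f_y/(0.85 f'_c b) = 87.74 mm.
β₁ = 0.85, so c = a/β₁ = 87.74/0.85 = 103.22 mm.
From the linear strain diagram with ε_cu = 0.003: ε_t = 0.003 (d − c)/c = 0.003 × (510 − 103.22)/103.22 = 0.0118.
Since ε_t ≥ 0.005, the section is tension-controlled.

ε_t ≈ 0.0118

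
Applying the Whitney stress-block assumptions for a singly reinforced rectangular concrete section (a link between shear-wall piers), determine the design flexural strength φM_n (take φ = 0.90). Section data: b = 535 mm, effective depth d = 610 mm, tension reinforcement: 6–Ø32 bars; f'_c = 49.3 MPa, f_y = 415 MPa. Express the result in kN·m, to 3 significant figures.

φM_n ≈ 1020 kN·m

A_s = 6 × 804 = 4824 mm².
T = A_s f_y = 4824 × 415 = 2001960 N = 2001.96 kN.
From C = T: a = T/(0.85 f'_c b) = 2001960/(0.85 × 49.3 × 535) = 89.30 mm.
M_n = T(d − a/2) = 2001.96 kN × (610 − 44.65) mm = 1131.81 kN·m.
φM_n = 0.90 × 1131.81 = 1018.63 kN·m.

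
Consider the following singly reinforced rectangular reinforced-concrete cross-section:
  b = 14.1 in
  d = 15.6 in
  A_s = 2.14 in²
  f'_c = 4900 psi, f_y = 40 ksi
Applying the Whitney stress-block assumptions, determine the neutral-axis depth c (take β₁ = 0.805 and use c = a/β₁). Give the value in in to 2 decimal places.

c ≈ 1.81 in

T = A_s f_y = 2.14 × 40 = 85.6 kips.
a = T/(0.85 f'_c b) = 85.6/(0.85 × 4.9 × 14.1) = 1.4576 in.
With β₁ = 0.805, c = a/β₁ = 1.4576/0.805 = 1.81 in.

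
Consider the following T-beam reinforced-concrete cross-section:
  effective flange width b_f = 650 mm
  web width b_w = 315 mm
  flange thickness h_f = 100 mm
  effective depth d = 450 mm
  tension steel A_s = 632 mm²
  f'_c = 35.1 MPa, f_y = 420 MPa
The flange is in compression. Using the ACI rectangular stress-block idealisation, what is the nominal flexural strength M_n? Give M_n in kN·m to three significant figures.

Tension: T = A_s f_y = 632 × 420 = 265440 N.
Try a within the flange: a = T/(0.85 f'_c b_f) = 265440/(0.85 × 35.1 × 650) = 13.69 mm.
Since a = 13.69 ≤ h_f = 100 mm, the stress block lies entirely in the flange; analyse as a rectangular beam of width b_f.
M_n = T(d − a/2) = 265440 × (450 − 6.845) = 117.63 × 10⁶ N·mm.
M_n = 117.63 kN·m.

M_n ≈ 118 kN·m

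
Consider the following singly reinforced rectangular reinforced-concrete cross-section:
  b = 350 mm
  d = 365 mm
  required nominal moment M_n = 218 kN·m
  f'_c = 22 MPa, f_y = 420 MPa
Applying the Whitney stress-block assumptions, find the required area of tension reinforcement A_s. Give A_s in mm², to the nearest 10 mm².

A_s ≈ 1670 mm²

With M_n = 0.85 f'_c a b (d − a/2), solve the quadratic for a:
a = d − √(d² − 2M_n/(0.85 f'_c b)) = 365 − √(365² − 2 × 218×10⁶/(0.85 × 22 × 350)) = 106.91 mm.
A_s = 0.85 f'_c a b / f_y = 0.85 × 22 × 106.91 × 350 / 420 = 1666.0 mm².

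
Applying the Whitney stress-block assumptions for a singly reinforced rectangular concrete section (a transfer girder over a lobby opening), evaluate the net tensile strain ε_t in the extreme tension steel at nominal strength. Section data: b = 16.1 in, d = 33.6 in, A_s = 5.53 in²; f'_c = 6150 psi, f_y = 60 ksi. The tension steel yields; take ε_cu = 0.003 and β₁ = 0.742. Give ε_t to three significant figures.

a = A_s f_y/(0.85 f'_c b) = 3.942 in.
β₁ = 0.742, so c = a/β₁ = 3.942/0.742 = 5.313 in.
From the linear strain diagram with ε_cu = 0.003: ε_t = 0.003 (d − c)/c = 0.003 × (33.6 − 5.313)/5.313 = 0.0160.
Since ε_t ≥ 0.005, the section is tension-controlled.

ε_t ≈ 0.0160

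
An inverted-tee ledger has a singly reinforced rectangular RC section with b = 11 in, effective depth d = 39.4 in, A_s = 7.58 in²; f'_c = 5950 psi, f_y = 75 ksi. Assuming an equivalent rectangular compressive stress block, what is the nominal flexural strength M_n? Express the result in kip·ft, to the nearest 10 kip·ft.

M_n ≈ 1620 kip·ft

T = A_s f_y = 7.58 × 75 = 568.5 kips.
a = T/(0.85 f'_c b) = 568.5/(0.85 × 5.95 × 11) = 10.219 in.
M_n = T(d − a/2) = 568.5 × (39.4 − 5.1095) = 19494.1 kip·in = 19494.1/12 = 1624.51 kip·ft.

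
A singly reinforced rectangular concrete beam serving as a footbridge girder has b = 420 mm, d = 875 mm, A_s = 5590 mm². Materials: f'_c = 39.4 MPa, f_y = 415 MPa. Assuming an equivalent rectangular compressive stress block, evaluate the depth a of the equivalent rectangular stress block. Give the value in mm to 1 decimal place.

T = A_s f_y = 5590 × 415 = 2319850 N = 2319.85 kN.
Setting C = 0.85 f'_c a b equal to T: a = 2319850/(0.85 × 39.4 × 420) = 164.9 mm.

a ≈ 164.9 mm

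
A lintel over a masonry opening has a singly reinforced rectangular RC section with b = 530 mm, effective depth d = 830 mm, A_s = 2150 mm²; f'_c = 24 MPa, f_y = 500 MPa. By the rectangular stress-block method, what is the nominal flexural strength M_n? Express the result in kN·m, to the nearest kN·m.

M_n ≈ 839 kN·m

T = A_s f_y = 2150 × 500 = 1075000 N = 1075 kN.
From C = T: a = T/(0.85 f'_c b) = 1075000/(0.85 × 24 × 530) = 99.43 mm.
M_n = T(d − a/2) = 1075 kN × (830 − 49.715) mm = 838.81 kN·m.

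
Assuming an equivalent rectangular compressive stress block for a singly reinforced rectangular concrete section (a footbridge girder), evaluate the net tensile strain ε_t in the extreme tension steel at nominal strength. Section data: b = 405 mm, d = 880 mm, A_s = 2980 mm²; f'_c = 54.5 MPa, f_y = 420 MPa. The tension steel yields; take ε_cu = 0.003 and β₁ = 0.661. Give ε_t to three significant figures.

a = A_s f_y/(0.85 f'_c b) = 66.71 mm.
β₁ = 0.661, so c = a/β₁ = 66.71/0.661 = 100.92 mm.
From the linear strain diagram with ε_cu = 0.003: ε_t = 0.003 (d − c)/c = 0.003 × (880 − 100.92)/100.92 = 0.0232.
Since ε_t ≥ 0.005, the section is tension-controlled.

ε_t ≈ 0.0232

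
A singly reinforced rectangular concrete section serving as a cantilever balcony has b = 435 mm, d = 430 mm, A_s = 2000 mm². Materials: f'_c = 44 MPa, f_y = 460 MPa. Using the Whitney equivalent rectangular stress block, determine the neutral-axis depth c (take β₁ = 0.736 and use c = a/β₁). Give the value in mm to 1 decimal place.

T = A_s f_y = 2000 × 460 = 920000 N = 920 kN.
Setting C = 0.85 f'_c a b equal to T: a = 920000/(0.85 × 44 × 435) = 56.549 mm.
With β₁ = 0.736, c = a/β₁ = 56.549/0.736 = 76.8 mm.

c ≈ 76.8 mm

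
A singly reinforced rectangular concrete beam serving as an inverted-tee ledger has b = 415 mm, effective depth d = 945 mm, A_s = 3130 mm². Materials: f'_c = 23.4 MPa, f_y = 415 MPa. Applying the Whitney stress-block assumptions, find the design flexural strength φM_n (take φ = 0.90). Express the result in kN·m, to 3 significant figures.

T = A_s f_y = 3130 × 415 = 1298950 N = 1298.95 kN.
From C = T: a = T/(0.85 f'_c b) = 1298950/(0.85 × 23.4 × 415) = 157.37 mm.
M_n = T(d − a/2) = 1298.95 kN × (945 − 78.685) mm = 1125.30 kN·m.
φM_n = 0.90 × 1125.30 = 1012.77 kN·m.

φM_n ≈ 1010 kN·m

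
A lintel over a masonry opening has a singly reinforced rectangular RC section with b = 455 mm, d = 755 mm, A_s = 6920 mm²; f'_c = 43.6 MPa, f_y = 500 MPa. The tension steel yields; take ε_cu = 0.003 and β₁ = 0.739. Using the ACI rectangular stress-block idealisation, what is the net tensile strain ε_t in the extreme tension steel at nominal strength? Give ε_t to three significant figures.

ε_t ≈ 0.00516

a = A_s f_y/(0.85 f'_c b) = 205.19 mm.
β₁ = 0.739, so c = a/β₁ = 205.19/0.739 = 277.66 mm.
From the linear strain diagram with ε_cu = 0.003: ε_t = 0.003 (d − c)/c = 0.003 × (755 − 277.66)/277.66 = 0.00516.
Since ε_t ≥ 0.005, the section is tension-controlled.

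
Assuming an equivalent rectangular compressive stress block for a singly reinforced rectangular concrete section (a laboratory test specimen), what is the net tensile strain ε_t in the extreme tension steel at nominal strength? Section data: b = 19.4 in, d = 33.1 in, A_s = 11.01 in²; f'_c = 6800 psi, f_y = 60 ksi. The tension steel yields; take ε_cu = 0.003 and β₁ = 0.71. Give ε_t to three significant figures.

ε_t ≈ 0.00897

a = A_s f_y/(0.85 f'_c b) = 5.891 in.
β₁ = 0.71, so c = a/β₁ = 5.891/0.71 = 8.297 in.
From the linear strain diagram with ε_cu = 0.003: ε_t = 0.003 (d − c)/c = 0.003 × (33.1 − 8.297)/8.297 = 0.00897.
Since ε_t ≥ 0.005, the section is tension-controlled.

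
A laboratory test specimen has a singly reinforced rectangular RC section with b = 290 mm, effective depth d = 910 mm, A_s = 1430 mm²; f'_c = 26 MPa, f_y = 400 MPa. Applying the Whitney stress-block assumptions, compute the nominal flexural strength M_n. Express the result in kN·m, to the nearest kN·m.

T = A_s f_y = 1430 × 400 = 572000 N = 572 kN.
From C = T: a = T/(0.85 f'_c b) = 572000/(0.85 × 26 × 290) = 89.25 mm.
M_n = T(d − a/2) = 572 kN × (910 − 44.625) mm = 494.99 kN·m.

M_n ≈ 495 kN·m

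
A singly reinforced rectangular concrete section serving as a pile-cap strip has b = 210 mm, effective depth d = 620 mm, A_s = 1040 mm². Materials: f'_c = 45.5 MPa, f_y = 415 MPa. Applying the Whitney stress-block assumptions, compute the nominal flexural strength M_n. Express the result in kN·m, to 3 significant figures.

M_n ≈ 256 kN·m

T = A_s f_y = 1040 × 415 = 431600 N = 431.6 kN.
From C = T: a = T/(0.85 f'_c b) = 431600/(0.85 × 45.5 × 210) = 53.14 mm.
M_n = T(d − a/2) = 431.6 kN × (620 − 26.57) mm = 256.12 kN·m.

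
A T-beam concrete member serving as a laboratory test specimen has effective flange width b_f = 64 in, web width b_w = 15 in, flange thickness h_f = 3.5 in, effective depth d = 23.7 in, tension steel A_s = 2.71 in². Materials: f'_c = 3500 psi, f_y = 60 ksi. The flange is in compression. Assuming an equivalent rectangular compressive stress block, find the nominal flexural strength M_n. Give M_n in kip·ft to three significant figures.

M_n ≈ 315 kip·ft

Tension: T = A_s f_y = 2.71 × 60 = 162.6 kips.
Try a within the flange: a = T/(0.85 f'_c b_f) = 162.6/(0.85 × 3.5 × 64) = 0.854 in.
Since a = 0.854 ≤ h_f = 3.5 in, the stress block lies entirely in the flange; analyse as a rectangular beam of width b_f.
M_n = T(d − a/2) = 162.6 × (23.7 − 0.427) = 3784.2 kip·in.
M_n = 3784.2/12 = 315.35 kip·ft.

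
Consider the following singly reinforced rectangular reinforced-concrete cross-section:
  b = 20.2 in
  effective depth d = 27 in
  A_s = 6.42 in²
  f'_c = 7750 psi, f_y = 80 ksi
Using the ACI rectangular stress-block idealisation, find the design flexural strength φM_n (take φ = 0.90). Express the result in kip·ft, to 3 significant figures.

φM_n ≈ 966 kip·ft

T = A_s f_y = 6.42 × 80 = 513.6 kips.
a = T/(0.85 f'_c b) = 513.6/(0.85 × 7.75 × 20.2) = 3.860 in.
M_n = T(d − a/2) = 513.6 × (27 − 1.93) = 12876.0 kip·in = 12876.0/12 = 1073.00 kip·ft.
φM_n = 0.90 × 1073.00 = 965.70 kip·ft.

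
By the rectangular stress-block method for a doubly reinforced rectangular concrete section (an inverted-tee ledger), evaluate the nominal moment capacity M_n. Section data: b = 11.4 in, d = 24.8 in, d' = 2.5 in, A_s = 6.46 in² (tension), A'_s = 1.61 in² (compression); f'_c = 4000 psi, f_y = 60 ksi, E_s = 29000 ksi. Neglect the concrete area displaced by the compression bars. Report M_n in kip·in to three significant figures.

Assume both steels yield.
a = (A_s − A'_s) f_y/(0.85 f'_c b) = (6.46 − 1.61) × 60/(0.85 × 4 × 11.4) = 7.508 in.
c = a/β₁ = 7.508/0.85 = 8.833 in; ε'_s = 0.003(c − d')/c = 0.0022 ≥ ε_y = 0.0021, so the compression steel yields.
M_n = (A_s − A'_s) f_y (d − a/2) + A'_s f_y (d − d') = 291 × (24.8 − 3.754) + 96.6 × (24.8 − 2.5) = 6124.4 + 2154.2 = 8278.6 kip·in.

M_n ≈ 8280 kip·in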